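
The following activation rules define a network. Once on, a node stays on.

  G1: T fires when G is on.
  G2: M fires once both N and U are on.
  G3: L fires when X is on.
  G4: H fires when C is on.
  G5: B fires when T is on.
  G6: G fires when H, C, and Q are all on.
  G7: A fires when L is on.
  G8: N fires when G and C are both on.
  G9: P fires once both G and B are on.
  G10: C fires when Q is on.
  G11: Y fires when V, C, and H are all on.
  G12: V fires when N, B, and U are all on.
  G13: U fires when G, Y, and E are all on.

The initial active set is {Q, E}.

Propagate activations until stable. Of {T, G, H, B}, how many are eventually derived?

4

G10: Q on → C on.
C is on, so H fires (G4).
H, C, and Q are on, so G fires (G6).
G is on, so T fires (G1).
G5: T on → B on.
T: reached.
G: reached.
H: reached.
B: reached.
All 4 are reached.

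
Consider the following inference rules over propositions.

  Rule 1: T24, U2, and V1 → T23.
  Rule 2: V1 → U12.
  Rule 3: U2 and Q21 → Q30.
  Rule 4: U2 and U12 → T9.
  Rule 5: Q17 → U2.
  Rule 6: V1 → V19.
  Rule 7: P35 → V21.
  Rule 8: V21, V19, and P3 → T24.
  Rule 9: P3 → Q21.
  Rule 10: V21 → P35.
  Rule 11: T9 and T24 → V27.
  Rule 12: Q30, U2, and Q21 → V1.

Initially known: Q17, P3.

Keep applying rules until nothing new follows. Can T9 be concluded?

From Q17, Rule 5 gives U2.
From P3, Rule 9 gives Q21.
From U2 and Q21, Rule 3 gives Q30.
From Q30, U2, and Q21, Rule 12 gives V1.
V1 holds, so U12 follows (Rule 2).
From U2 and U12, Rule 4 gives T9.

Yes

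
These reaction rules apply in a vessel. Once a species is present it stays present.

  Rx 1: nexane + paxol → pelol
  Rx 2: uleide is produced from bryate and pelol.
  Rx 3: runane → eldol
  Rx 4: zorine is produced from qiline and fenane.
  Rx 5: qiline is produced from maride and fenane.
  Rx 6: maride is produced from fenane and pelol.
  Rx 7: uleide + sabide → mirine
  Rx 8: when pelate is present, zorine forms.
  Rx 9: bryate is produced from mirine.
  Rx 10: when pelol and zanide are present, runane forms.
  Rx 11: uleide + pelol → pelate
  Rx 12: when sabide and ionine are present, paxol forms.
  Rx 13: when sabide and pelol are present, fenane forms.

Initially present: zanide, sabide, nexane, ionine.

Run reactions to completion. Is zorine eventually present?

Yes

sabide and ionine present → paxol forms (Rx 12).
nexane and paxol present → pelol forms (Rx 1).
sabide and pelol present → fenane forms (Rx 13).
fenane and pelol present → maride forms (Rx 6).
maride and fenane present → qiline forms (Rx 5).
qiline and fenane present → zorine forms (Rx 4).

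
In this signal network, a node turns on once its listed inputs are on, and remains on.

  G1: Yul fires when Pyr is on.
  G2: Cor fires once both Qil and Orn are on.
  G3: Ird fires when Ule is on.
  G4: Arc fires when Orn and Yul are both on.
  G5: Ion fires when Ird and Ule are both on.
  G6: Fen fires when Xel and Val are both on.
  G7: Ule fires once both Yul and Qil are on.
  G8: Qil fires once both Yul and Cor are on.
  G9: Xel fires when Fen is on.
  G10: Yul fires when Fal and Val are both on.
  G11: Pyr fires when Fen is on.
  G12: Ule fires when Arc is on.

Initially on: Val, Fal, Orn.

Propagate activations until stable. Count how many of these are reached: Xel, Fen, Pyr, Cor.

0

Xel would need Fen (G9), but Fen never turns on.
Fen would need Xel and Val (G6), but Xel never turns on.
Pyr would need Fen (G11), but Fen never turns on.
Cor would need Qil and Orn (G2), but Qil never turns on.
None of the 4 are reached.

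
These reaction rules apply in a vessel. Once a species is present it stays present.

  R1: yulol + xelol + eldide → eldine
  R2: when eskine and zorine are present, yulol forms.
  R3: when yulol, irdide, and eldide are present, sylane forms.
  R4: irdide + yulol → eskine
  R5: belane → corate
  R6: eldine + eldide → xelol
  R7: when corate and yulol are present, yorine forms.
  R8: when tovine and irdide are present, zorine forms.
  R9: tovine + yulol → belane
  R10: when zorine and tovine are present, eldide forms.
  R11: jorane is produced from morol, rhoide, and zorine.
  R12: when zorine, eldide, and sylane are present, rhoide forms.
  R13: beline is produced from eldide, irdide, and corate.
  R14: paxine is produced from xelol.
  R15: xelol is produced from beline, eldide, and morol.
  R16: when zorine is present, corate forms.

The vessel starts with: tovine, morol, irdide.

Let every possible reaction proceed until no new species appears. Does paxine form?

Yes

tovine and irdide present → zorine forms (R8).
zorine present → corate forms (R16).
zorine and tovine present → eldide forms (R10).
eldide, irdide, and corate present → beline forms (R13).
beline, eldide, and morol present → xelol forms (R15).
xelol present → paxine forms (R14).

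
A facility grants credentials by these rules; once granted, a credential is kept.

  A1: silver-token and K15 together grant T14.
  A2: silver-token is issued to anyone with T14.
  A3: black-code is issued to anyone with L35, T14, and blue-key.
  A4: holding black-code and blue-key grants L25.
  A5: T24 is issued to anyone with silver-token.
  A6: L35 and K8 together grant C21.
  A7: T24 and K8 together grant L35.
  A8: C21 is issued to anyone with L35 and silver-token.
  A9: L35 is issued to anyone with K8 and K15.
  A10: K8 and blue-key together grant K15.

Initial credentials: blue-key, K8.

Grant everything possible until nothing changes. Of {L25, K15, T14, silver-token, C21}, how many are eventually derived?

Holding K8 and blue-key grants K15 (A10).
Holding K8 and K15 grants L35 (A9).
Holding L35 and K8 grants C21 (A6).
L25 would need black-code and blue-key (A4), but black-code is never granted.
K15: reached.
T14 would need silver-token and K15 (A1), but silver-token is never granted.
silver-token would need T14 (A2), but T14 is never granted.
C21: reached.
Reached: K15 and C21 — 2 of the 5.

2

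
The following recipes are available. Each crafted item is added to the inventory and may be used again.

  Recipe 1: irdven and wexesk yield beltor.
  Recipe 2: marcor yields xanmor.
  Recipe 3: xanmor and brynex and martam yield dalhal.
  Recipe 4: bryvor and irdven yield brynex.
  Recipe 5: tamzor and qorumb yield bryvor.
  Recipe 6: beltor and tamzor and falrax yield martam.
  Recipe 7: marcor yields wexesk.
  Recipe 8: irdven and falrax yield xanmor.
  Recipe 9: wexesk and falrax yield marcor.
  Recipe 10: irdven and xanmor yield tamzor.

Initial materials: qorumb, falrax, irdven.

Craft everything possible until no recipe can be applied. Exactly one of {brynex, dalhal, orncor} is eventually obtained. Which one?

brynex

Using Recipe 8, irdven and falrax make xanmor.
Using Recipe 10, irdven and xanmor make tamzor.
Using Recipe 5, tamzor and qorumb make bryvor.
bryvor and irdven → brynex (Recipe 4).
No rule produces orncor, and it is not given. dalhal would need xanmor, brynex, and martam (Recipe 3), but martam is never obtained.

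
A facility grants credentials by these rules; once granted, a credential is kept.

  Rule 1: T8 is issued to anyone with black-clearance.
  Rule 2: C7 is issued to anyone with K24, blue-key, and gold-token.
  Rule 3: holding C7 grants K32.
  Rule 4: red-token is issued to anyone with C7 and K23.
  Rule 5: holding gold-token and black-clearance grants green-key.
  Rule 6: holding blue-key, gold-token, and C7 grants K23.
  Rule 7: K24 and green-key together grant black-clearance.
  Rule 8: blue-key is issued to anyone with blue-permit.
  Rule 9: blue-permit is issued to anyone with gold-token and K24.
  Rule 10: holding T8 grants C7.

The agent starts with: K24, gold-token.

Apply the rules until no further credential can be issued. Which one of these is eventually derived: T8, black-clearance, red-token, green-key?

Holding gold-token and K24 grants blue-permit (Rule 9).
Holding blue-permit grants blue-key (Rule 8).
Holding K24, blue-key, and gold-token grants C7 (Rule 2).
Holding blue-key, gold-token, and C7 grants K23 (Rule 6).
Holding C7 and K23 grants red-token (Rule 4).
T8 would need black-clearance (Rule 1), but black-clearance is never granted. black-clearance would need K24 and green-key (Rule 7), but green-key is never granted. green-key would need gold-token and black-clearance (Rule 5), but black-clearance is never granted.

red-token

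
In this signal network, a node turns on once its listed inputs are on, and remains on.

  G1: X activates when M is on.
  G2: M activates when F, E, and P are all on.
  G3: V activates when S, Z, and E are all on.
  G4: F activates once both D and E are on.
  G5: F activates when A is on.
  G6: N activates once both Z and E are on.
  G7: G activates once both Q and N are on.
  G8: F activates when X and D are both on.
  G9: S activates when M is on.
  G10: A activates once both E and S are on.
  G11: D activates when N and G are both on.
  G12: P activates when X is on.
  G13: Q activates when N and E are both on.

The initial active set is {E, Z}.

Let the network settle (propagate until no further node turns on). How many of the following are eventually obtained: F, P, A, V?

Z and E are on, so N activates (G6).
N and E are on, so Q activates (G13).
Q and N are on, so G activates (G7).
G11: N and G on → D on.
D and E are on, so F activates (G4).
F: reached.
P would need X (G12), but X never turns on.
A would need E and S (G10), but S never turns on.
V would need S, Z, and E (G3), but S never turns on.
Reached: F — 1 of the 4.

1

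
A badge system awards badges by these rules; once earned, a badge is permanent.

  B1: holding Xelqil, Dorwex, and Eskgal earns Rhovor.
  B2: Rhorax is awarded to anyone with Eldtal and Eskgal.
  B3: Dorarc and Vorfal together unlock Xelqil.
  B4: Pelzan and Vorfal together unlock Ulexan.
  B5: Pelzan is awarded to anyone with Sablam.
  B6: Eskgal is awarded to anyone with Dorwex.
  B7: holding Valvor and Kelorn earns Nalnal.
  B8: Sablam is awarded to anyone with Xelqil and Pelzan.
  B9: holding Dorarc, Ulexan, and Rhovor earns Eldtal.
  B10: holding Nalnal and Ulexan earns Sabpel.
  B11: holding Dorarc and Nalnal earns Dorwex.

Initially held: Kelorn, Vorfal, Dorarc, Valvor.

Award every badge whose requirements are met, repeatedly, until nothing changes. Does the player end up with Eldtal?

No

Eldtal would need Dorarc, Ulexan, and Rhovor (B9), but Ulexan is never earned.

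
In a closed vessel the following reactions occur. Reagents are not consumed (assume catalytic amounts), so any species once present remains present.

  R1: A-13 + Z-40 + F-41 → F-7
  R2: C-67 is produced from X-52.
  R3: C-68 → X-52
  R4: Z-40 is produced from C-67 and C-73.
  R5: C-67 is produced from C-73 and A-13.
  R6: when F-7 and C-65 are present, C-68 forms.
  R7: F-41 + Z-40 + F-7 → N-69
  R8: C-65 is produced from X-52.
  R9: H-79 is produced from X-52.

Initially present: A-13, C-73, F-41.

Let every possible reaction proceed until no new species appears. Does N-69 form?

Yes

C-73 and A-13 present → C-67 forms (R5).
C-67 and C-73 present → Z-40 forms (R4).
A-13, Z-40, and F-41 present → F-7 forms (R1).
F-41, Z-40, and F-7 present → N-69 forms (R7).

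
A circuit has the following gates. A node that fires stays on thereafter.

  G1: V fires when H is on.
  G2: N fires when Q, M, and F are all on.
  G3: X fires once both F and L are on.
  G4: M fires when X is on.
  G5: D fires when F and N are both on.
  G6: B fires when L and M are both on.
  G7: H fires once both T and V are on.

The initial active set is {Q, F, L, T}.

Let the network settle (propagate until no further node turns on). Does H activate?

H would need T and V (G7), but V never turns on.

No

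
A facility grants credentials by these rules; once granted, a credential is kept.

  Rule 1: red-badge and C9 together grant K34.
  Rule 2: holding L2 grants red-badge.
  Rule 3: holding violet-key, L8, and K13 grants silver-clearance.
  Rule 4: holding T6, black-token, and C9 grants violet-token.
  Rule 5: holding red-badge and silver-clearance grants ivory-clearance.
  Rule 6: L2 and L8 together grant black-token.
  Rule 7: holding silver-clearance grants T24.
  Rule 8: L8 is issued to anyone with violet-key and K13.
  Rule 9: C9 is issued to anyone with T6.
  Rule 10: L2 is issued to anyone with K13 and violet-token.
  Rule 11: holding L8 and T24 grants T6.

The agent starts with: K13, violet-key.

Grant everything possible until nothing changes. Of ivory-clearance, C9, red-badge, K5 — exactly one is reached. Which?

Holding violet-key and K13 grants L8 (Rule 8).
Holding violet-key, L8, and K13 grants silver-clearance (Rule 3).
Holding silver-clearance grants T24 (Rule 7).
Holding L8 and T24 grants T6 (Rule 11).
Holding T6 grants C9 (Rule 9).
ivory-clearance would need red-badge and silver-clearance (Rule 5), but red-badge is never granted. No rule produces K5, and it is not given. red-badge would need L2 (Rule 2), but L2 is never granted.

C9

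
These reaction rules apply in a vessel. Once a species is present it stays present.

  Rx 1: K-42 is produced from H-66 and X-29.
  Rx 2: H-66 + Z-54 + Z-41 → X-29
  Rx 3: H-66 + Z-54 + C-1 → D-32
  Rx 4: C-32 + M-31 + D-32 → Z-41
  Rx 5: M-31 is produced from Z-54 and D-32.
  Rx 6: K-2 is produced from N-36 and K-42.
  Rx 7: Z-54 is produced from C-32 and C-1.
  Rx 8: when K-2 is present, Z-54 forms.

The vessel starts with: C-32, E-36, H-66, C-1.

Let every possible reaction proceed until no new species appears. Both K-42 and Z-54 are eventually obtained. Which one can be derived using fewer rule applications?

Z-54

Z-54: C-32 and C-1 present → Z-54 forms (Rx 7). [1 rule application]
K-42: C-32 and C-1 present → Z-54 forms (Rx 7). H-66, Z-54, and C-1 present → D-32 forms (Rx 3). Z-54 and D-32 present → M-31 forms (Rx 5). C-32, M-31, and D-32 present → Z-41 forms (Rx 4). H-66, Z-54, and Z-41 present → X-29 forms (Rx 2). H-66 and X-29 present → K-42 forms (Rx 1). [6 rule applications]
Z-54 needs fewer.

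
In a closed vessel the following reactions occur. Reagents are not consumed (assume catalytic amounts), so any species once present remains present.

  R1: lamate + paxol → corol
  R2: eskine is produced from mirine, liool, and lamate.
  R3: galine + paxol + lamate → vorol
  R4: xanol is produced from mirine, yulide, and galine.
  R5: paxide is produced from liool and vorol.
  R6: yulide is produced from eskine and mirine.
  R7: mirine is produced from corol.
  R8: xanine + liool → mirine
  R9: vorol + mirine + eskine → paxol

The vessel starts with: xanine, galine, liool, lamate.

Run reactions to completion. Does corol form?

corol would need lamate and paxol (R1), but paxol never forms.

No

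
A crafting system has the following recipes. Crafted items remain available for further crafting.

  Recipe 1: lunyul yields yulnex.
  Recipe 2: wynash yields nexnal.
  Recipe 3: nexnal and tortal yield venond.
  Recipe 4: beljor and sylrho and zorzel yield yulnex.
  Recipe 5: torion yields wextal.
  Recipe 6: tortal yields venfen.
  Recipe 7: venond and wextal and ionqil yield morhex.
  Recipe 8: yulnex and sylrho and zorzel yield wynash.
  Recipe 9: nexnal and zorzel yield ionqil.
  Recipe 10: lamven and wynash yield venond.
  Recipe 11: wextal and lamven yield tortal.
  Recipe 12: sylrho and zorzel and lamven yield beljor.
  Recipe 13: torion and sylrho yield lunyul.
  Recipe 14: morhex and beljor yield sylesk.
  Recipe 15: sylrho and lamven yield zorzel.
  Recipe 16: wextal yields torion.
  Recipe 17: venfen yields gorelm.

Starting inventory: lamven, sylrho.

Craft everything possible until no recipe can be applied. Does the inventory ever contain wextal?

No

wextal would need torion (Recipe 5), but torion is never obtained.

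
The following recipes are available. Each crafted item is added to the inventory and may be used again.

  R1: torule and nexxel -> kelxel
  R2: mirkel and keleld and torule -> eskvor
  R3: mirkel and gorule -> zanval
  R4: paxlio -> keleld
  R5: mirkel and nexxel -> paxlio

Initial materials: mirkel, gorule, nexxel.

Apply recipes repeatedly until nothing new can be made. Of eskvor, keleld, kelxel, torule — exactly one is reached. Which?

keleld

Using R5, mirkel and nexxel make paxlio.
Using R4, paxlio makes keleld.
kelxel would need torule and nexxel (R1), but torule is never obtained. eskvor would need mirkel, keleld, and torule (R2), but torule is never obtained. No rule produces torule, and it is not given.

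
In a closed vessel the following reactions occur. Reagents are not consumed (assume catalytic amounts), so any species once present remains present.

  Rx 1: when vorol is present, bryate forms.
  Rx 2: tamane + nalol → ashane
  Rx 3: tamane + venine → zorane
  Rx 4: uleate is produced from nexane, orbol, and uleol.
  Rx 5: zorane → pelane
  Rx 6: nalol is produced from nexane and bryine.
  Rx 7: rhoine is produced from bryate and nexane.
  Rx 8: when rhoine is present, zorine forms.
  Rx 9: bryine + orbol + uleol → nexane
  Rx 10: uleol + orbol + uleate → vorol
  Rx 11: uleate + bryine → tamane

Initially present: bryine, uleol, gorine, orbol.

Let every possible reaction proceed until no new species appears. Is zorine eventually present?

bryine, orbol, and uleol present → nexane forms (Rx 9).
nexane, orbol, and uleol present → uleate forms (Rx 4).
uleol, orbol, and uleate present → vorol forms (Rx 10).
vorol present → bryate forms (Rx 1).
bryate and nexane present → rhoine forms (Rx 7).
rhoine present → zorine forms (Rx 8).

Yes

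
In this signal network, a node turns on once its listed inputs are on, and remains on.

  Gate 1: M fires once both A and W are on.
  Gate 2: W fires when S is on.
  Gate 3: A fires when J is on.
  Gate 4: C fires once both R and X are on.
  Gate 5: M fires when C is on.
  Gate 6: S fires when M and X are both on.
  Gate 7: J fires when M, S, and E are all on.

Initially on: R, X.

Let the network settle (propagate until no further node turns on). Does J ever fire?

No

J would need M, S, and E (Gate 7), but E never turns on.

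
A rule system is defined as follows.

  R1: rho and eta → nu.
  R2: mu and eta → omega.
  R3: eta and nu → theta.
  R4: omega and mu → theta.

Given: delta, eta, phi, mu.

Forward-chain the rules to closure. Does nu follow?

nu would need rho and eta (R1), but rho is never established.

No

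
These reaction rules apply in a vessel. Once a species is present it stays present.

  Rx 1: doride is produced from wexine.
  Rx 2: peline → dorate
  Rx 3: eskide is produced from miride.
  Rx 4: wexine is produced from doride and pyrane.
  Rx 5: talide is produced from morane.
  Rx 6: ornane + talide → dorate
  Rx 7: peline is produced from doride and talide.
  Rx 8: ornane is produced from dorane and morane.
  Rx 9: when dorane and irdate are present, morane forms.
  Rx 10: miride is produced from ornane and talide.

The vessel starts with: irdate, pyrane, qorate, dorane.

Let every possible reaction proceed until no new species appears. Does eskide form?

Yes

dorane and irdate present → morane forms (Rx 9).
morane present → talide forms (Rx 5).
dorane and morane present → ornane forms (Rx 8).
ornane and talide present → miride forms (Rx 10).
miride present → eskide forms (Rx 3).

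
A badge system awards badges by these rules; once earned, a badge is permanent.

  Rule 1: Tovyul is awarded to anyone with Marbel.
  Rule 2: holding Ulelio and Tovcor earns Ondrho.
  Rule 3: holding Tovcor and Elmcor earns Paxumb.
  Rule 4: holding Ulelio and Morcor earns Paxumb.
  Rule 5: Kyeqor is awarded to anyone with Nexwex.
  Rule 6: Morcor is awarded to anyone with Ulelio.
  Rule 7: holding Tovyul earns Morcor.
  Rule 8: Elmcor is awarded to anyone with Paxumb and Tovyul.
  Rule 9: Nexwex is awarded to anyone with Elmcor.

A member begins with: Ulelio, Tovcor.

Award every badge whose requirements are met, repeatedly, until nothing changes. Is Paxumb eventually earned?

With Ulelio, Morcor is earned (Rule 6).
With Ulelio and Morcor, Paxumb is earned (Rule 4).

Yes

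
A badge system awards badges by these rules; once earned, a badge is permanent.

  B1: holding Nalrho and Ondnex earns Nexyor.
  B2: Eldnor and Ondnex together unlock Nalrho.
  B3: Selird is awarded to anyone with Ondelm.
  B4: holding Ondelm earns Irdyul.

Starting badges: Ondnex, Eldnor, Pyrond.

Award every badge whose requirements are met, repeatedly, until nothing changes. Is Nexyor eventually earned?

With Eldnor and Ondnex, Nalrho is earned (B2).
With Nalrho and Ondnex, Nexyor is earned (B1).

Yes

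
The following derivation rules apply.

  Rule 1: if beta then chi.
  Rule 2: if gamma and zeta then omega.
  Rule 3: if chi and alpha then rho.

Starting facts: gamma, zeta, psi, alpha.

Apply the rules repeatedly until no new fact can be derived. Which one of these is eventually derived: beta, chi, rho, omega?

From gamma and zeta, Rule 2 gives omega.
chi would need beta (Rule 1), but beta is never established. rho would need chi and alpha (Rule 3), but chi is never established. No rule produces beta, and it is not given.

omega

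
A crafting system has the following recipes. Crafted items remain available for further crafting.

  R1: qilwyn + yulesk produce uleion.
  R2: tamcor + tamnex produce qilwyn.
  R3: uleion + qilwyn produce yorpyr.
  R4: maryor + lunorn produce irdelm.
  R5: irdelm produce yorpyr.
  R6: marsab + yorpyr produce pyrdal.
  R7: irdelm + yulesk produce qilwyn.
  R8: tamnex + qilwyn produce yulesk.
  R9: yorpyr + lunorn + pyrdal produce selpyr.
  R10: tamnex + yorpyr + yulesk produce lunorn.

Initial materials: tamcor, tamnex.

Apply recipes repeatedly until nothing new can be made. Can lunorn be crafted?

Using R2, tamcor and tamnex make qilwyn.
Using R8, tamnex and qilwyn make yulesk.
qilwyn + yulesk → uleion (R1).
Using R3, uleion and qilwyn make yorpyr.
tamnex + yorpyr + yulesk → lunorn (R10).

Yes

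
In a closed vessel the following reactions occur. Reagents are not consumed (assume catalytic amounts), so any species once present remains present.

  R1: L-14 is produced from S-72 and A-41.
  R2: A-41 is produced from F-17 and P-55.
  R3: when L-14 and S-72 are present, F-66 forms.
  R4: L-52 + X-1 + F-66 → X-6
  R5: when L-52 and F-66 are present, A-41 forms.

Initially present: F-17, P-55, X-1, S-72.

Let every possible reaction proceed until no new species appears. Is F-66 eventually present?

F-17 and P-55 present → A-41 forms (R2).
S-72 and A-41 present → L-14 forms (R1).
L-14 and S-72 present → F-66 forms (R3).

Yes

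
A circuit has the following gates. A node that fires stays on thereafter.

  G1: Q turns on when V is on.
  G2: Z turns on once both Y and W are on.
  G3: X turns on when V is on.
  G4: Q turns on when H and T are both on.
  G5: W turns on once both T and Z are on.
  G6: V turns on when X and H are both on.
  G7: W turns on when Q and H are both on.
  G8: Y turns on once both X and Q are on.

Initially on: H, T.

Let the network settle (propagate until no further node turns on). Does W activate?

H and T are on, so Q turns on (G4).
Q and H are on, so W turns on (G7).

Yes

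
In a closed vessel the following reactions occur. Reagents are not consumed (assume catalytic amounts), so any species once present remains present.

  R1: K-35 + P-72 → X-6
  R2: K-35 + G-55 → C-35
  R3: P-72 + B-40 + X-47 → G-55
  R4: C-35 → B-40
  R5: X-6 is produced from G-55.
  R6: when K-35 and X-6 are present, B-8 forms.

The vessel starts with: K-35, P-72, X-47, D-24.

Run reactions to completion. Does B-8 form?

Yes

K-35 and P-72 present → X-6 forms (R1).
K-35 and X-6 present → B-8 forms (R6).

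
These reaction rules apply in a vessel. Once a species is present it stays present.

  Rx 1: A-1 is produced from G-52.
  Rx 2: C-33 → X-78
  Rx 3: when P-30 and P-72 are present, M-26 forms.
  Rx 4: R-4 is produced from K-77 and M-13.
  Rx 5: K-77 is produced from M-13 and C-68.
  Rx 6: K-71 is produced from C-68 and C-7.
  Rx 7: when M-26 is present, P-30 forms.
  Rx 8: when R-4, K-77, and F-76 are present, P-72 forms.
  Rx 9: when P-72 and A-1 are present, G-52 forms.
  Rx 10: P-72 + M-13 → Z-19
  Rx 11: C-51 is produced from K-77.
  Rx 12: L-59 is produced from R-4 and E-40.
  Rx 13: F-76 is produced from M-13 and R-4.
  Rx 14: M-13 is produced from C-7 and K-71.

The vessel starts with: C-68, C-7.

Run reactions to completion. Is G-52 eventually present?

No

G-52 would need P-72 and A-1 (Rx 9), but A-1 never forms.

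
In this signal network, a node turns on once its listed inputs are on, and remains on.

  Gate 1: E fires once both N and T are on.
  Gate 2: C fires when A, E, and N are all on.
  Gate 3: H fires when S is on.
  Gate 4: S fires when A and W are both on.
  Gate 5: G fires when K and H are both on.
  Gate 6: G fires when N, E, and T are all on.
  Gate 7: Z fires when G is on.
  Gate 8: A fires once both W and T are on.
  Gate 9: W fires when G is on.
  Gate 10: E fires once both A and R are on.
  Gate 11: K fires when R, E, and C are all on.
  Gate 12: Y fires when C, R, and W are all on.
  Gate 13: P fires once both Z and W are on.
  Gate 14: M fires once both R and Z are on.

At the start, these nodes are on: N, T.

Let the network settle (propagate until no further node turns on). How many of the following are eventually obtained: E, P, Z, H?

4

N and T are on, so E fires (Gate 1).
Gate 6: N, E, and T on → G on.
G is on, so W fires (Gate 9).
Gate 7: G on → Z on.
Z and W are on, so P fires (Gate 13).
W and T are on, so A fires (Gate 8).
A and W are on, so S fires (Gate 4).
Gate 3: S on → H on.
E: reached.
P: reached.
Z: reached.
H: reached.
All 4 are reached.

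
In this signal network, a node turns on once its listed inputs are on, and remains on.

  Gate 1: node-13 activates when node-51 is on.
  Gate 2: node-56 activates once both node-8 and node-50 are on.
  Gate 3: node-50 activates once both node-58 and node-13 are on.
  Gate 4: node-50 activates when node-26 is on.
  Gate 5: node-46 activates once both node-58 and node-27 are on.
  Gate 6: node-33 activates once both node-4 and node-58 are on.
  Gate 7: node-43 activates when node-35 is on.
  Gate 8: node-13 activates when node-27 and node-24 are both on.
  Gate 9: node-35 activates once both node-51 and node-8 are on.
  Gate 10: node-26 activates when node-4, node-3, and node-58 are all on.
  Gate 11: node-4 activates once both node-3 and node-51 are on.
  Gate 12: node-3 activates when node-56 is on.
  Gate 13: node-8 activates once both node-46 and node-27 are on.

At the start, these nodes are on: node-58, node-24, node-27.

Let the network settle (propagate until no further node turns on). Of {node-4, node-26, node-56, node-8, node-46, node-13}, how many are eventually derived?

4

node-27 and node-24 are on, so node-13 activates (Gate 8).
node-58 and node-27 are on, so node-46 activates (Gate 5).
Gate 13: node-46 and node-27 on → node-8 on.
Gate 3: node-58 and node-13 on → node-50 on.
node-8 and node-50 are on, so node-56 activates (Gate 2).
node-4 would need node-3 and node-51 (Gate 11), but node-51 never turns on.
node-26 would need node-4, node-3, and node-58 (Gate 10), but node-4 never turns on.
node-56: reached.
node-8: reached.
node-46: reached.
node-13: reached.
Reached: node-56, node-8, node-46, and node-13 — 4 of the 6.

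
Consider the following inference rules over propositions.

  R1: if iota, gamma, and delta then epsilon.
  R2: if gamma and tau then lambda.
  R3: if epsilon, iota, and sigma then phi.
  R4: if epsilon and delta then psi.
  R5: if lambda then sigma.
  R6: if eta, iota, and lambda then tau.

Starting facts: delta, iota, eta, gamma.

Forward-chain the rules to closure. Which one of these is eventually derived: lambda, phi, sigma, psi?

iota, gamma, and delta hold, so epsilon follows (R1).
From epsilon and delta, R4 gives psi.
phi would need epsilon, iota, and sigma (R3), but sigma is never established. sigma would need lambda (R5), but lambda is never established. lambda would need gamma and tau (R2), but tau is never established.

psi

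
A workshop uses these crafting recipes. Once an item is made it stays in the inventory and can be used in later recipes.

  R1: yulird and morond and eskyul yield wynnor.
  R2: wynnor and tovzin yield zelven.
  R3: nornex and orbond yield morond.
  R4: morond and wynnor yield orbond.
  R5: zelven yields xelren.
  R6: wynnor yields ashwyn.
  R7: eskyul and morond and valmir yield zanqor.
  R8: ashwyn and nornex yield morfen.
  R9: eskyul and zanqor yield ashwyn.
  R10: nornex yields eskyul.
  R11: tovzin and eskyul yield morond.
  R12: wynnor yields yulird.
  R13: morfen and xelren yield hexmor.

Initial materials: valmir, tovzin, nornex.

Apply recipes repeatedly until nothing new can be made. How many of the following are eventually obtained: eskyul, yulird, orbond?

1

Using R10, nornex makes eskyul.
eskyul: reached.
yulird would need wynnor (R12), but wynnor is never obtained.
orbond would need morond and wynnor (R4), but wynnor is never obtained.
Reached: eskyul — 1 of the 3.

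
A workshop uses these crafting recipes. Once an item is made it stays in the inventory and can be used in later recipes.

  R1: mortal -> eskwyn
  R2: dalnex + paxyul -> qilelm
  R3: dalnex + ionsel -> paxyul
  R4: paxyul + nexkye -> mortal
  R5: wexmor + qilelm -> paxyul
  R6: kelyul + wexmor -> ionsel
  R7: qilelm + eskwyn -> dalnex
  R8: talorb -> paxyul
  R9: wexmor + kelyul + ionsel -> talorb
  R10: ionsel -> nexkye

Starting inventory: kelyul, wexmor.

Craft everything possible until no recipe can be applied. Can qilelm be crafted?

No

qilelm would need dalnex and paxyul (R2), but dalnex is never obtained.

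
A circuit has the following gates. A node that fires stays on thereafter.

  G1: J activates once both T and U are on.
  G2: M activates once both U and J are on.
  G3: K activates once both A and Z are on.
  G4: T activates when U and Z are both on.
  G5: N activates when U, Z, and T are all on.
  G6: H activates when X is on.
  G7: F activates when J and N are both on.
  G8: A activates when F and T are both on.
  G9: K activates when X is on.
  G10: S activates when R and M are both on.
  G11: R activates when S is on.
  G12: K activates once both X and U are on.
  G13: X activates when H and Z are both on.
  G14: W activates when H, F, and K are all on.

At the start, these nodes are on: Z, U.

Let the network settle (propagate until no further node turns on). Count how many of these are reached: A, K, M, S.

3

G4: U and Z on → T on.
U, Z, and T are on, so N activates (G5).
T and U are on, so J activates (G1).
G7: J and N on → F on.
U and J are on, so M activates (G2).
F and T are on, so A activates (G8).
G3: A and Z on → K on.
A: reached.
K: reached.
M: reached.
S would need R and M (G10), but R never turns on.
Reached: A, K, and M — 3 of the 4.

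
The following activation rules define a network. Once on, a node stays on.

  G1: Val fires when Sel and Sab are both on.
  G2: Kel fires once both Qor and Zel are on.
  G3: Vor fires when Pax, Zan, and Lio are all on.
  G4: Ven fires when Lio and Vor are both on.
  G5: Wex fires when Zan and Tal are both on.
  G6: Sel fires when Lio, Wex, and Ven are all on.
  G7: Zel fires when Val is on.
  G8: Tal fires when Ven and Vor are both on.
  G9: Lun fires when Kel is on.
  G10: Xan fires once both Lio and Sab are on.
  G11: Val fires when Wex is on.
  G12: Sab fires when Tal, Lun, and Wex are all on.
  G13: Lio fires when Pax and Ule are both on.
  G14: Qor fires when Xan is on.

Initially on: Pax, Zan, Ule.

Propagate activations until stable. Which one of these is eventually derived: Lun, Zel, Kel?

Pax and Ule are on, so Lio fires (G13).
Pax, Zan, and Lio are on, so Vor fires (G3).
Lio and Vor are on, so Ven fires (G4).
G8: Ven and Vor on → Tal on.
Zan and Tal are on, so Wex fires (G5).
G11: Wex on → Val on.
Val is on, so Zel fires (G7).
Kel would need Qor and Zel (G2), but Qor never turns on. Lun would need Kel (G9), but Kel never turns on.

Zel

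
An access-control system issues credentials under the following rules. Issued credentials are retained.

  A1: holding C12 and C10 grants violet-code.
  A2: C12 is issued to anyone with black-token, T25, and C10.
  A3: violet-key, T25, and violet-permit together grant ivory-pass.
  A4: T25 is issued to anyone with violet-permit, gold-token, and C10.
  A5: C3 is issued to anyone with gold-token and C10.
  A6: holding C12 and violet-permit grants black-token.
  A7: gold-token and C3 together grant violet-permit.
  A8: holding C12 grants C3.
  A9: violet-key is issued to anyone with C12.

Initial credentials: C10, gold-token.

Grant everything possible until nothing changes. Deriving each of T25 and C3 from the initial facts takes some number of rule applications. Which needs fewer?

C3: Holding gold-token and C10 grants C3 (A5). [1 rule application]
T25: Holding gold-token and C10 grants C3 (A5). Holding gold-token and C3 grants violet-permit (A7). Holding violet-permit, gold-token, and C10 grants T25 (A4). [3 rule applications]
C3 needs fewer.

C3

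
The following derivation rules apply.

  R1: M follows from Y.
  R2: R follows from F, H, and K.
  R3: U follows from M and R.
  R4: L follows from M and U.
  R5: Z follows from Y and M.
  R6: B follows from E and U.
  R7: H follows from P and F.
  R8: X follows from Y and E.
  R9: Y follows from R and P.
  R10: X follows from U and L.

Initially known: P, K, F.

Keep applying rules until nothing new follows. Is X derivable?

P and F hold, so H follows (R7).
F, H, and K hold, so R follows (R2).
From R and P, R9 gives Y.
From Y, R1 gives M.
M and R hold, so U follows (R3).
M and U hold, so L follows (R4).
U and L hold, so X follows (R10).

Yes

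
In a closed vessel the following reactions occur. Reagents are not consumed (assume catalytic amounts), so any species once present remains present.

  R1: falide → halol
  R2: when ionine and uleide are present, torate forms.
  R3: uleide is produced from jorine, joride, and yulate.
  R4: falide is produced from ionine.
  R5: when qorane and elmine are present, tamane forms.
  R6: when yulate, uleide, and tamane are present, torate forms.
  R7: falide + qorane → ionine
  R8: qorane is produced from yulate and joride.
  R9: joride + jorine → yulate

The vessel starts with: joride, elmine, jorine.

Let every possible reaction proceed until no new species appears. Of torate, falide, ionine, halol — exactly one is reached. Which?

torate

joride and jorine present → yulate forms (R9).
jorine, joride, and yulate present → uleide forms (R3).
yulate and joride present → qorane forms (R8).
qorane and elmine present → tamane forms (R5).
yulate, uleide, and tamane present → torate forms (R6).
ionine would need falide and qorane (R7), but falide never forms. falide would need ionine (R4), but ionine never forms. halol would need falide (R1), but falide never forms.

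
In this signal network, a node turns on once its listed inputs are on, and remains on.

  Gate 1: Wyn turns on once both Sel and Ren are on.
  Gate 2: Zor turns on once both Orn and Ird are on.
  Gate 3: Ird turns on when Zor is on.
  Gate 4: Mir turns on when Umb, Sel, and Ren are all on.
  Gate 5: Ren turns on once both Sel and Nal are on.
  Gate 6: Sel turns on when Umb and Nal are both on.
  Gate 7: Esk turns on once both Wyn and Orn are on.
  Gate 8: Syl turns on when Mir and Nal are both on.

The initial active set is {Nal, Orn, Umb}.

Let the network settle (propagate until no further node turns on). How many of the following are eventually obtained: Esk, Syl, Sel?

Gate 6: Umb and Nal on → Sel on.
Gate 5: Sel and Nal on → Ren on.
Gate 4: Umb, Sel, and Ren on → Mir on.
Sel and Ren are on, so Wyn turns on (Gate 1).
Gate 8: Mir and Nal on → Syl on.
Gate 7: Wyn and Orn on → Esk on.
Esk: reached.
Syl: reached.
Sel: reached.
All 3 are reached.

3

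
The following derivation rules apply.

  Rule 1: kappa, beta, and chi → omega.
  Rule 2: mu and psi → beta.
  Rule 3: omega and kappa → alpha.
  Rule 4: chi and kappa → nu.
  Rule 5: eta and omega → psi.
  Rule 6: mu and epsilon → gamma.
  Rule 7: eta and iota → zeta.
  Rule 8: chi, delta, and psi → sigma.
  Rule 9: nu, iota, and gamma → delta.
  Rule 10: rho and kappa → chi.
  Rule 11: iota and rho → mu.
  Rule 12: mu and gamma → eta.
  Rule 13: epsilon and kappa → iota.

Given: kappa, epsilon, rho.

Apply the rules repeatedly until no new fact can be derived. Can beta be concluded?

beta would need mu and psi (Rule 2), but psi is never established.

No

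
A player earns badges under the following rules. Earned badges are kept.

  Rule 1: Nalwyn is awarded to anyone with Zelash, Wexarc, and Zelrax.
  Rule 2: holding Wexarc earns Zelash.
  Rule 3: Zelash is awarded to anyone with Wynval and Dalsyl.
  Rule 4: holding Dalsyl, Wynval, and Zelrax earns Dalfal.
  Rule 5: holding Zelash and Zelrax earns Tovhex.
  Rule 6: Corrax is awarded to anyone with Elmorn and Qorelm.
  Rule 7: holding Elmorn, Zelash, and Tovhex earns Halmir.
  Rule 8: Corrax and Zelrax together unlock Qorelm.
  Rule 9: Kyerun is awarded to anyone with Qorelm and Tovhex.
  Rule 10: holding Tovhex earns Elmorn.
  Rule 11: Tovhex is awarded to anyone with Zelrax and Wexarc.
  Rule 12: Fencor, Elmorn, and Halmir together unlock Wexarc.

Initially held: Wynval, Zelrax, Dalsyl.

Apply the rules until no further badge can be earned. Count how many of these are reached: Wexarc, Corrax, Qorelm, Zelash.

With Wynval and Dalsyl, Zelash is earned (Rule 3).
Wexarc would need Fencor, Elmorn, and Halmir (Rule 12), but Fencor is never earned.
Corrax would need Elmorn and Qorelm (Rule 6), but Qorelm is never earned.
Qorelm would need Corrax and Zelrax (Rule 8), but Corrax is never earned.
Zelash: reached.
Reached: Zelash — 1 of the 4.

1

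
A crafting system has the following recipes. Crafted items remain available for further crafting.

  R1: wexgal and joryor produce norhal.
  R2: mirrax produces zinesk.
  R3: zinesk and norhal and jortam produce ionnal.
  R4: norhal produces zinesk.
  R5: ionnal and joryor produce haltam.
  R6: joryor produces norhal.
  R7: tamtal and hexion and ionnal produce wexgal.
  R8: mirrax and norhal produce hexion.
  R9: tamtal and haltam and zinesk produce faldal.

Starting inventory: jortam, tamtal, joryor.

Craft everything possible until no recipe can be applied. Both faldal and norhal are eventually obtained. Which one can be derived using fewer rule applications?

norhal: joryor → norhal (R6). [1 rule application]
faldal: joryor → norhal (R6). norhal → zinesk (R4). zinesk and norhal and jortam → ionnal (R3). Using R5, ionnal and joryor make haltam. tamtal and haltam and zinesk → faldal (R9). [5 rule applications]
norhal needs fewer.

norhal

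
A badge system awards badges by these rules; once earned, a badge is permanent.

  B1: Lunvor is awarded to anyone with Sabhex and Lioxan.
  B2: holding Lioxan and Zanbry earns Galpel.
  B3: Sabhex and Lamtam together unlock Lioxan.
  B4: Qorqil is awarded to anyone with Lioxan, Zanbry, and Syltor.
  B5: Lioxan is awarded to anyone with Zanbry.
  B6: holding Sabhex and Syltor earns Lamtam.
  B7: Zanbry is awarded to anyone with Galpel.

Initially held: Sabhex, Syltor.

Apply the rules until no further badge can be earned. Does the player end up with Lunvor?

With Sabhex and Syltor, Lamtam is earned (B6).
With Sabhex and Lamtam, Lioxan is earned (B3).
With Sabhex and Lioxan, Lunvor is earned (B1).

Yes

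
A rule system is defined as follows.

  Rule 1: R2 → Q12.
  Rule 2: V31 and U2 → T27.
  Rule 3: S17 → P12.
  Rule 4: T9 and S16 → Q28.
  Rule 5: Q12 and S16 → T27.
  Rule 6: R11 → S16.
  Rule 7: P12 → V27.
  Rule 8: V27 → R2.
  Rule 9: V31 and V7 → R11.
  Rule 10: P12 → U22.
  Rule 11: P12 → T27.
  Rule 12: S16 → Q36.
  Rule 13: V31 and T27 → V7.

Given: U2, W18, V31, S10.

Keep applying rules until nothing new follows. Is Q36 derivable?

Yes

V31 and U2 hold, so T27 follows (Rule 2).
V31 and T27 hold, so V7 follows (Rule 13).
From V31 and V7, Rule 9 gives R11.
From R11, Rule 6 gives S16.
From S16, Rule 12 gives Q36.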